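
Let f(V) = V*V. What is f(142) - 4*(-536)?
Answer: 22308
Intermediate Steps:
f(V) = V²
f(142) - 4*(-536) = 142² - 4*(-536) = 20164 + 2144 = 22308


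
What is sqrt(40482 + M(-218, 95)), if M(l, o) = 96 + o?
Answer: sqrt(40673) ≈ 201.68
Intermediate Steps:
sqrt(40482 + M(-218, 95)) = sqrt(40482 + (96 + 95)) = sqrt(40482 + 191) = sqrt(40673)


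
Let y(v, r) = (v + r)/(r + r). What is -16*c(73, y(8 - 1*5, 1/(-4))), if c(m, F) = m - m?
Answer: 0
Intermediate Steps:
y(v, r) = (r + v)/(2*r) (y(v, r) = (r + v)/((2*r)) = (r + v)*(1/(2*r)) = (r + v)/(2*r))
c(m, F) = 0
-16*c(73, y(8 - 1*5, 1/(-4))) = -16*0 = 0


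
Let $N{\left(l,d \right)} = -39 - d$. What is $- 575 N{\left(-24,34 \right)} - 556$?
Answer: $41419$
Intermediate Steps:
$- 575 N{\left(-24,34 \right)} - 556 = - 575 \left(-39 - 34\right) - 556 = \left(-575\right) \left(-73\right) - 556 = 41975 - 556 = 41419$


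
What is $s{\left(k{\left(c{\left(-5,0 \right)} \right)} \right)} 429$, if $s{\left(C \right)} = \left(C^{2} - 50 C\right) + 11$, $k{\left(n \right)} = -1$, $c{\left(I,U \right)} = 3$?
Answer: $26598$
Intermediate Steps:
$s{\left(C \right)} = 11 + C^{2} - 50 C$
$s{\left(k{\left(c{\left(-5,0 \right)} \right)} \right)} 429 = \left(11 + \left(-1\right)^{2} - -50\right) 429 = \left(11 + 1 + 50\right) 429 = 62 \cdot 429 = 26598$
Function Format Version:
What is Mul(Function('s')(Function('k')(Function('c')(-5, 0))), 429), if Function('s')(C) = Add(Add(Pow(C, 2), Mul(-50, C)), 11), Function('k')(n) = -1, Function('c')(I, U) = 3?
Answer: 26598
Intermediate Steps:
Function('s')(C) = Add(11, Pow(C, 2), Mul(-50, C))
Mul(Function('s')(Function('k')(Function('c')(-5, 0))), 429) = Mul(Add(11, Pow(-1, 2), Mul(-50, -1)), 429) = Mul(Add(11, 1, 50), 429) = Mul(62, 429) = 26598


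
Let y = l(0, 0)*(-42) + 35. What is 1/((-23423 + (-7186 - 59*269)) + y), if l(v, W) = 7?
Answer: -1/46739 ≈ -2.1395e-5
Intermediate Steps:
y = -259 (y = 7*(-42) + 35 = -294 + 35 = -259)
1/((-23423 + (-7186 - 59*269)) + y) = 1/((-23423 + (-7186 - 59*269)) - 259) = 1/((-23423 + (-7186 - 1*15871)) - 259) = 1/((-23423 + (-7186 - 15871)) - 259) = 1/((-23423 - 23057) - 259) = 1/(-46480 - 259) = 1/(-46739) = -1/46739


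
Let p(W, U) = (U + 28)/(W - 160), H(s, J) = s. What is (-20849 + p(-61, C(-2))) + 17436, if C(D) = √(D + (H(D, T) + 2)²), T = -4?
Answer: -754301/221 - I*√2/221 ≈ -3413.1 - 0.0063992*I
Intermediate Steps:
C(D) = √(D + (2 + D)²) (C(D) = √(D + (D + 2)²) = √(D + (2 + D)²))
p(W, U) = (28 + U)/(-160 + W)
(-20849 + p(-61, C(-2))) + 17436 = (-20849 + (28 + √(-2 + (2 - 2)²))/(-160 - 61)) + 17436 = (-20849 + (28 + √(-2 + 0²))/(-221)) + 17436 = (-20849 - (28 + √(-2 + 0))/221) + 17436 = (-20849 - (28 + √(-2))/221) + 17436 = (-20849 - (28 + I*√2)/221) + 17436 = (-20849 + (-28/221 - I*√2/221)) + 17436 = (-4607657/221 - I*√2/221) + 17436 = -754301/221 - I*√2/221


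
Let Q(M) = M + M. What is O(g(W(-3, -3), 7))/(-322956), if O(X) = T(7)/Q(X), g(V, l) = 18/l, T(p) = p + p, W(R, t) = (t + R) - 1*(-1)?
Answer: -49/5813208 ≈ -8.4291e-6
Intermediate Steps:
W(R, t) = 1 + R + t (W(R, t) = (R + t) + 1 = 1 + R + t)
Q(M) = 2*M
T(p) = 2*p
O(X) = 7/X (O(X) = (2*7)/((2*X)) = 14*(1/(2*X)) = 7/X)
O(g(W(-3, -3), 7))/(-322956) = (7/((18/7)))/(-322956) = (7/((18*(1/7))))*(-1/322956) = (7/(18/7))*(-1/322956) = (7*(7/18))*(-1/322956) = (49/18)*(-1/322956) = -49/5813208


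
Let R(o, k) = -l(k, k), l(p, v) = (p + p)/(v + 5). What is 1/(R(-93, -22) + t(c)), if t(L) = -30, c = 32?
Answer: -17/554 ≈ -0.030686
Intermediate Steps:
l(p, v) = 2*p/(5 + v) (l(p, v) = (2*p)/(5 + v) = 2*p/(5 + v))
R(o, k) = -2*k/(5 + k)
1/(R(-93, -22) + t(c)) = 1/(-2*(-22)/(5 - 22) - 30) = 1/(-2*(-22)/(-17) - 30) = 1/(-2*(-22)*(-1/17) - 30) = 1/(-44/17 - 30) = 1/(-554/17) = -17/554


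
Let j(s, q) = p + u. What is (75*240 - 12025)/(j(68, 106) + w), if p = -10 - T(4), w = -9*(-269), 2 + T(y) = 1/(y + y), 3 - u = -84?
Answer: 47800/19999 ≈ 2.3901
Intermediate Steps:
u = 87 (u = 3 - 1*(-84) = 3 + 84 = 87)
T(y) = -2 + 1/(2*y) (T(y) = -2 + 1/(y + y) = -2 + 1/(2*y))
w = 2421
p = -65/8 (p = -10 - (-2 + (½)/4) = -10 - (-2 + (½)*(¼)) = -10 - (-2 + ⅛) = -10 - 1*(-15/8) = -10 + 15/8 = -65/8 ≈ -8.1250)
j(s, q) = 631/8 (j(s, q) = -65/8 + 87 = 631/8)
(75*240 - 12025)/(j(68, 106) + w) = (75*240 - 12025)/(631/8 + 2421) = (18000 - 12025)/(19999/8) = 5975*(8/19999) = 47800/19999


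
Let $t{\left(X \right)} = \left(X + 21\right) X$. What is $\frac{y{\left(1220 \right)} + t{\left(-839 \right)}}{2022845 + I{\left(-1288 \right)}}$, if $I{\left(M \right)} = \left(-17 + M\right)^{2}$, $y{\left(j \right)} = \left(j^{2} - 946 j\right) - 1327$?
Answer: $\frac{203851}{745174} \approx 0.27356$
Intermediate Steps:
$t{\left(X \right)} = X \left(21 + X\right)$ ($t{\left(X \right)} = \left(21 + X\right) X = X \left(21 + X\right)$)
$y{\left(j \right)} = -1327 + j^{2} - 946 j$
$\frac{y{\left(1220 \right)} + t{\left(-839 \right)}}{2022845 + I{\left(-1288 \right)}} = \frac{\left(-1327 + 1220^{2} - 1154120\right) - 839 \left(21 - 839\right)}{2022845 + \left(-17 - 1288\right)^{2}} = \frac{\left(-1327 + 1488400 - 1154120\right) - -686302}{2022845 + \left(-1305\right)^{2}} = \frac{332953 + 686302}{2022845 + 1703025} = \frac{1019255}{3725870} = 1019255 \cdot \frac{1}{3725870} = \frac{203851}{745174}$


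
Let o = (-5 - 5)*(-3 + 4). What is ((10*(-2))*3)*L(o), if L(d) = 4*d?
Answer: 2400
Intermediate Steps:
o = -10 (o = -10*1 = -10)
((10*(-2))*3)*L(o) = ((10*(-2))*3)*(4*(-10)) = -20*3*(-40) = -60*(-40) = 2400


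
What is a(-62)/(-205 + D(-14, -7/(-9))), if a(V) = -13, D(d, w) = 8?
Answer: 13/197 ≈ 0.065990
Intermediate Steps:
a(-62)/(-205 + D(-14, -7/(-9))) = -13/(-205 + 8) = -13/(-197) = -13*(-1/197) = 13/197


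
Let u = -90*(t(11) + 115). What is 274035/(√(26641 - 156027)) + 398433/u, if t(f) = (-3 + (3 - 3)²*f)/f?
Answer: -1460921/37860 - 274035*I*√129386/129386 ≈ -38.587 - 761.84*I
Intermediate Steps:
t(f) = -3/f (t(f) = (-3 + 0²*f)/f = (-3 + 0*f)/f = (-3 + 0)/f = -3/f)
u = -113580/11 (u = -90*(-3/11 + 115) = -90*1262/11 = -113580/11 ≈ -10325.)
274035/(√(26641 - 156027)) + 398433/u = 274035/(√(26641 - 156027)) + 398433/(-113580/11) = 274035/(√(-129386)) + 398433*(-11/113580) = 274035/((I*√129386)) - 1460921/37860 = 274035*(-I*√129386/129386) - 1460921/37860 = -274035*I*√129386/129386 - 1460921/37860 = -1460921/37860 - 274035*I*√129386/129386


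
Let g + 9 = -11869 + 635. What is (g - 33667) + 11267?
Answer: -33643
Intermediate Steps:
g = -11243 (g = -9 + (-11869 + 635) = -9 - 11234 = -11243)
(g - 33667) + 11267 = (-11243 - 33667) + 11267 = -44910 + 11267 = -33643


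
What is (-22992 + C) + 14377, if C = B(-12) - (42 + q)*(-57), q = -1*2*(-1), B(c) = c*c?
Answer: -5963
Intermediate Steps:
B(c) = c²
q = 2 (q = -2*(-1) = 2)
C = 2652 (C = (-12)² - (42 + 2)*(-57) = 144 - 44*(-57) = 144 - 1*(-2508) = 144 + 2508 = 2652)
(-22992 + C) + 14377 = (-22992 + 2652) + 14377 = -20340 + 14377 = -5963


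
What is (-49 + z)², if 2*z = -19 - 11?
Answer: 4096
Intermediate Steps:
z = -15 (z = (-19 - 11)/2 = (½)*(-30) = -15)
(-49 + z)² = (-49 - 15)² = (-64)² = 4096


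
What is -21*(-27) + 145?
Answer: 712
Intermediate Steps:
-21*(-27) + 145 = 567 + 145 = 712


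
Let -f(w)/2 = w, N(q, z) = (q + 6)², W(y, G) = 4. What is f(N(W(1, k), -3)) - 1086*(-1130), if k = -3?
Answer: 1226980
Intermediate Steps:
N(q, z) = (6 + q)²
f(w) = -2*w
f(N(W(1, k), -3)) - 1086*(-1130) = -2*(6 + 4)² - 1086*(-1130) = -2*10² + 1227180 = -2*100 + 1227180 = -200 + 1227180 = 1226980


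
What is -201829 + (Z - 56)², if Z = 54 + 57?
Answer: -198804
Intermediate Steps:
Z = 111
-201829 + (Z - 56)² = -201829 + (111 - 56)² = -201829 + 55² = -201829 + 3025 = -198804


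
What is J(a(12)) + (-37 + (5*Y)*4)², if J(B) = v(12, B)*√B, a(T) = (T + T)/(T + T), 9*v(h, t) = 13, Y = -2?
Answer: 53374/9 ≈ 5930.4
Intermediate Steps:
v(h, t) = 13/9 (v(h, t) = (⅑)*13 = 13/9)
a(T) = 1 (a(T) = (2*T)/((2*T)) = (2*T)*(1/(2*T)) = 1)
J(B) = 13*√B/9
J(a(12)) + (-37 + (5*Y)*4)² = 13*√1/9 + (-37 + (5*(-2))*4)² = (13/9)*1 + (-37 - 10*4)² = 13/9 + (-37 - 40)² = 13/9 + (-77)² = 13/9 + 5929 = 53374/9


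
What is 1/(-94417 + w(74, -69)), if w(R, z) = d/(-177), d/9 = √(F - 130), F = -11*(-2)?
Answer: -328665577/31031617784581 + 1062*I*√3/31031617784581 ≈ -1.0591e-5 + 5.9276e-11*I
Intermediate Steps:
F = 22
d = 54*I*√3 (d = 9*√(22 - 130) = 9*√(-108) = 9*(6*I*√3) = 54*I*√3 ≈ 93.531*I)
w(R, z) = -18*I*√3/59 (w(R, z) = (54*I*√3)/(-177) = (54*I*√3)*(-1/177) = -18*I*√3/59)
1/(-94417 + w(74, -69)) = 1/(-94417 - 18*I*√3/59)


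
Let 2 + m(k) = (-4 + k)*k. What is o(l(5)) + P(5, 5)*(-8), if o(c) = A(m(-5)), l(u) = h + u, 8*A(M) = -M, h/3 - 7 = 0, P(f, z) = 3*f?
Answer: -1003/8 ≈ -125.38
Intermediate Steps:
m(k) = -2 + k*(-4 + k) (m(k) = -2 + (-4 + k)*k = -2 + k*(-4 + k))
h = 21 (h = 21 + 3*0 = 21 + 0 = 21)
A(M) = -M/8 (A(M) = (-M)/8 = -M/8)
l(u) = 21 + u
o(c) = -43/8 (o(c) = -(-2 + (-5)**2 - 4*(-5))/8 = -(-2 + 25 + 20)/8 = -1/8*43 = -43/8)
o(l(5)) + P(5, 5)*(-8) = -43/8 + (3*5)*(-8) = -43/8 + 15*(-8) = -43/8 - 120 = -1003/8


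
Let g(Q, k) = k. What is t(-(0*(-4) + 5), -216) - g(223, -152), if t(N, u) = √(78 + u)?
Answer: 152 + I*√138 ≈ 152.0 + 11.747*I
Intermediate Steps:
t(-(0*(-4) + 5), -216) - g(223, -152) = √(78 - 216) - 1*(-152) = √(-138) + 152 = I*√138 + 152 = 152 + I*√138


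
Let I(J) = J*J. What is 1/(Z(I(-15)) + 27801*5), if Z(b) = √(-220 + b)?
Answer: 27801/3864478004 - √5/19322390020 ≈ 7.1939e-6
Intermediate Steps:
I(J) = J²
1/(Z(I(-15)) + 27801*5) = 1/(√(-220 + (-15)²) + 27801*5) = 1/(√(-220 + 225) + 139005) = 1/(√5 + 139005) = 1/(139005 + √5)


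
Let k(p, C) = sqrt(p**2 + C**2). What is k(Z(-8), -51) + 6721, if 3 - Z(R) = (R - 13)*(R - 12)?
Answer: 6721 + 3*sqrt(19610) ≈ 7141.1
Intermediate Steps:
Z(R) = 3 - (-13 + R)*(-12 + R) (Z(R) = 3 - (R - 13)*(R - 12) = 3 - (-13 + R)*(-12 + R))
k(p, C) = sqrt(C**2 + p**2)
k(Z(-8), -51) + 6721 = sqrt((-51)**2 + (-153 - 1*(-8)**2 + 25*(-8))**2) + 6721 = sqrt(2601 + (-153 - 1*64 - 200)**2) + 6721 = sqrt(2601 + (-153 - 64 - 200)**2) + 6721 = sqrt(2601 + (-417)**2) + 6721 = sqrt(2601 + 173889) + 6721 = sqrt(176490) + 6721 = 3*sqrt(19610) + 6721 = 6721 + 3*sqrt(19610)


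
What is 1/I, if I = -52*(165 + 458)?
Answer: -1/32396 ≈ -3.0868e-5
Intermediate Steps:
I = -32396 (I = -52*623 = -32396)
1/I = 1/(-32396) = -1/32396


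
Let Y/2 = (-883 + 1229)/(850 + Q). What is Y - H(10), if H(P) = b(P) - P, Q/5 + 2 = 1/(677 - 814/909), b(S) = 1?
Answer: 5071546813/516250905 ≈ 9.8238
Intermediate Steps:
Q = -6141245/614579 (Q = -10 + 5/(677 - 814/909) = -10 + 5/(614579/909) = -10 + 5*(909/614579) = -10 + 4545/614579 = -6141245/614579 ≈ -9.9926)
Y = 425288668/516250905 (Y = 2*((-883 + 1229)/(850 - 6141245/614579)) = 2*(346/(516250905/614579)) = 2*(346*(614579/516250905)) = 2*(212644334/516250905) = 425288668/516250905 ≈ 0.82380)
H(P) = 1 - P
Y - H(10) = 425288668/516250905 - (1 - 1*10) = 425288668/516250905 - (1 - 10) = 425288668/516250905 - 1*(-9) = 425288668/516250905 + 9 = 5071546813/516250905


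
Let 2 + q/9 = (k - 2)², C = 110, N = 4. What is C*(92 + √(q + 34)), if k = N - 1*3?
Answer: 10670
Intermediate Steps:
k = 1 (k = 4 - 1*3 = 4 - 3 = 1)
q = -9 (q = -18 + 9*(1 - 2)² = -18 + 9*(-1)² = -18 + 9*1 = -18 + 9 = -9)
C*(92 + √(q + 34)) = 110*(92 + √(-9 + 34)) = 110*(92 + √25) = 110*(92 + 5) = 110*97 = 10670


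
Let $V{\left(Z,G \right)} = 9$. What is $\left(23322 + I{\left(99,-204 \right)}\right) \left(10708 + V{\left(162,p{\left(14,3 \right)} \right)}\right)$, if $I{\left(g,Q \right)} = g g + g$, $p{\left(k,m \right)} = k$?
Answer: $356040174$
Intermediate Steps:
$I{\left(g,Q \right)} = g + g^{2}$ ($I{\left(g,Q \right)} = g^{2} + g = g + g^{2}$)
$\left(23322 + I{\left(99,-204 \right)}\right) \left(10708 + V{\left(162,p{\left(14,3 \right)} \right)}\right) = \left(23322 + 99 \left(1 + 99\right)\right) \left(10708 + 9\right) = \left(23322 + 99 \cdot 100\right) 10717 = \left(23322 + 9900\right) 10717 = 33222 \cdot 10717 = 356040174$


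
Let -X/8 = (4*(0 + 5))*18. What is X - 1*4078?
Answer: -6958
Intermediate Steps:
X = -2880 (X = -8*4*(0 + 5)*18 = -8*4*5*18 = -160*18 = -8*360 = -2880)
X - 1*4078 = -2880 - 1*4078 = -2880 - 4078 = -6958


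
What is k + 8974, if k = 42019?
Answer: 50993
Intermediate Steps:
k + 8974 = 42019 + 8974 = 50993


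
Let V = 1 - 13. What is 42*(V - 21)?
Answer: -1386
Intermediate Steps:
V = -12
42*(V - 21) = 42*(-12 - 21) = 42*(-33) = -1386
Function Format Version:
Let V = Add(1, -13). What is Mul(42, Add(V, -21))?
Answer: -1386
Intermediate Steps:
V = -12
Mul(42, Add(V, -21)) = Mul(42, Add(-12, -21)) = Mul(42, -33) = -1386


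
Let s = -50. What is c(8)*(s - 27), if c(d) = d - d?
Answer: 0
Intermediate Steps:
c(d) = 0
c(8)*(s - 27) = 0*(-50 - 27) = 0*(-77) = 0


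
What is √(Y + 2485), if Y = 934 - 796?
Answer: √2623 ≈ 51.215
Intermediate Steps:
Y = 138
√(Y + 2485) = √(138 + 2485) = √2623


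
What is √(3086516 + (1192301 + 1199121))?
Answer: √5477938 ≈ 2340.5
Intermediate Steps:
√(3086516 + (1192301 + 1199121)) = √(3086516 + 2391422) = √5477938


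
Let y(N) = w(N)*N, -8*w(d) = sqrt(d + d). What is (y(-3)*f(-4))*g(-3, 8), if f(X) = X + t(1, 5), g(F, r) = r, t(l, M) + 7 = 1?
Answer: -30*I*sqrt(6) ≈ -73.485*I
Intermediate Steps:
t(l, M) = -6 (t(l, M) = -7 + 1 = -6)
w(d) = -sqrt(2)*sqrt(d)/8 (w(d) = -sqrt(d + d)/8 = -sqrt(2)*sqrt(d)/8)
y(N) = -sqrt(2)*N**(3/2)/8 (y(N) = (-sqrt(2)*sqrt(N)/8)*N = -sqrt(2)*N**(3/2)/8)
f(X) = -6 + X (f(X) = X - 6 = -6 + X)
(y(-3)*f(-4))*g(-3, 8) = ((-sqrt(2)*(-3)**(3/2)/8)*(-6 - 4))*8 = (-sqrt(2)*(-3*I*sqrt(3))/8*(-10))*8 = ((3*I*sqrt(6)/8)*(-10))*8 = -15*I*sqrt(6)/4*8 = -30*I*sqrt(6)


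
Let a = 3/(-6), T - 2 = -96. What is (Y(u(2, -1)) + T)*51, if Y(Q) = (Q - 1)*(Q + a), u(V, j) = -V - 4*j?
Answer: -9435/2 ≈ -4717.5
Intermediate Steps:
T = -94 (T = 2 - 96 = -94)
a = -½ (a = 3*(-⅙) = -½ ≈ -0.50000)
Y(Q) = (-1 + Q)*(-½ + Q) (Y(Q) = (Q - 1)*(Q - ½) = (-1 + Q)*(-½ + Q))
(Y(u(2, -1)) + T)*51 = ((½ + (-1*2 - 4*(-1))² - 3*(-1*2 - 4*(-1))/2) - 94)*51 = ((½ + (-2 + 4)² - 3*(-2 + 4)/2) - 94)*51 = ((½ + 2² - 3/2*2) - 94)*51 = ((½ + 4 - 3) - 94)*51 = (3/2 - 94)*51 = -185/2*51 = -9435/2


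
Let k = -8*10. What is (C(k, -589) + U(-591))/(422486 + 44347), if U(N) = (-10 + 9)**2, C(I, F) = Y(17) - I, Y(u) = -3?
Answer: 26/155611 ≈ 0.00016708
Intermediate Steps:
k = -80
C(I, F) = -3 - I
U(N) = 1 (U(N) = (-1)**2 = 1)
(C(k, -589) + U(-591))/(422486 + 44347) = ((-3 - 1*(-80)) + 1)/(422486 + 44347) = ((-3 + 80) + 1)/466833 = (77 + 1)*(1/466833) = 78*(1/466833) = 26/155611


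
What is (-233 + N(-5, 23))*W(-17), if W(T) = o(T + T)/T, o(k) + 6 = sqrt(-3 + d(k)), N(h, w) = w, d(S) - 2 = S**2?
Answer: -1260/17 + 210*sqrt(1155)/17 ≈ 345.70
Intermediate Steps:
d(S) = 2 + S**2
o(k) = -6 + sqrt(-1 + k**2) (o(k) = -6 + sqrt(-3 + (2 + k**2)) = -6 + sqrt(-1 + k**2))
W(T) = (-6 + sqrt(-1 + 4*T**2))/T (W(T) = (-6 + sqrt(-1 + (T + T)**2))/T = (-6 + sqrt(-1 + (2*T)**2))/T = (-6 + sqrt(-1 + 4*T**2))/T)
(-233 + N(-5, 23))*W(-17) = (-233 + 23)*((-6 + sqrt(-1 + 4*(-17)**2))/(-17)) = -(-210)*(-6 + sqrt(-1 + 4*289))/17 = -(-210)*(-6 + sqrt(-1 + 1156))/17 = -(-210)*(-6 + sqrt(1155))/17 = -210*(6/17 - sqrt(1155)/17) = -1260/17 + 210*sqrt(1155)/17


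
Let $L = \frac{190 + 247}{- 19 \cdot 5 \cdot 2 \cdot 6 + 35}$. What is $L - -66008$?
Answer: $\frac{72938403}{1105} \approx 66008.0$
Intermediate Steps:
$L = - \frac{437}{1105}$ ($L = \frac{437}{- 19 \cdot 10 \cdot 6 + 35} = \frac{437}{\left(-19\right) 60 + 35} = \frac{437}{-1140 + 35} = \frac{437}{-1105} = 437 \left(- \frac{1}{1105}\right) = - \frac{437}{1105} \approx -0.39547$)
$L - -66008 = - \frac{437}{1105} - -66008 = - \frac{437}{1105} + 66008 = \frac{72938403}{1105}$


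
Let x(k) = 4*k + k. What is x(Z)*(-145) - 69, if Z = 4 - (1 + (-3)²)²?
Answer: 69531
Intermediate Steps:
Z = -96 (Z = 4 - (1 + 9)² = 4 - 1*10² = 4 - 1*100 = 4 - 100 = -96)
x(k) = 5*k
x(Z)*(-145) - 69 = (5*(-96))*(-145) - 69 = -480*(-145) - 69 = 69600 - 69 = 69531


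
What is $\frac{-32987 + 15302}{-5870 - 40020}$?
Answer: $\frac{3537}{9178} \approx 0.38538$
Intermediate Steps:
$\frac{-32987 + 15302}{-5870 - 40020} = - \frac{17685}{-45890} = \left(-17685\right) \left(- \frac{1}{45890}\right) = \frac{3537}{9178}$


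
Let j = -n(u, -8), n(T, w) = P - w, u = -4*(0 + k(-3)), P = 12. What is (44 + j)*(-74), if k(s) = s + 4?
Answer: -1776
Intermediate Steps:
k(s) = 4 + s
u = -4 (u = -4*(0 + (4 - 3)) = -4*(0 + 1) = -4*1 = -4)
n(T, w) = 12 - w
j = -20 (j = -(12 - 1*(-8)) = -(12 + 8) = -1*20 = -20)
(44 + j)*(-74) = (44 - 20)*(-74) = 24*(-74) = -1776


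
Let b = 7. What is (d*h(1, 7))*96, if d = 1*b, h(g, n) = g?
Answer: 672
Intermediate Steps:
d = 7 (d = 1*7 = 7)
(d*h(1, 7))*96 = (7*1)*96 = 7*96 = 672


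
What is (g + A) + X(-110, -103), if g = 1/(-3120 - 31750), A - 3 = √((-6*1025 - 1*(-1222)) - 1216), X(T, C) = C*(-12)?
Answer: 43203929/34870 + 32*I*√6 ≈ 1239.0 + 78.384*I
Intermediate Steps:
X(T, C) = -12*C
A = 3 + 32*I*√6 (A = 3 + √((-6*1025 - 1*(-1222)) - 1216) = 3 + √((-6150 + 1222) - 1216) = 3 + √(-4928 - 1216) = 3 + √(-6144) = 3 + 32*I*√6 ≈ 3.0 + 78.384*I)
g = -1/34870 (g = 1/(-34870) = -1/34870 ≈ -2.8678e-5)
(g + A) + X(-110, -103) = (-1/34870 + (3 + 32*I*√6)) - 12*(-103) = (104609/34870 + 32*I*√6) + 1236 = 43203929/34870 + 32*I*√6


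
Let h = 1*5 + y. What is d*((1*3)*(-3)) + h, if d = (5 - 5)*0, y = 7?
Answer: 12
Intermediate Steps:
h = 12 (h = 1*5 + 7 = 5 + 7 = 12)
d = 0 (d = 0*0 = 0)
d*((1*3)*(-3)) + h = 0*((1*3)*(-3)) + 12 = 0*(3*(-3)) + 12 = 0*(-9) + 12 = 0 + 12 = 12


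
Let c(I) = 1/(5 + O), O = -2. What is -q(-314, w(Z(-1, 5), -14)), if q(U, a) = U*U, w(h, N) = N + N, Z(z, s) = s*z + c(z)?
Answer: -98596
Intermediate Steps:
c(I) = ⅓ (c(I) = 1/(5 - 2) = 1/3 = ⅓)
Z(z, s) = ⅓ + s*z (Z(z, s) = s*z + ⅓ = ⅓ + s*z)
w(h, N) = 2*N
q(U, a) = U²
-q(-314, w(Z(-1, 5), -14)) = -1*(-314)² = -1*98596 = -98596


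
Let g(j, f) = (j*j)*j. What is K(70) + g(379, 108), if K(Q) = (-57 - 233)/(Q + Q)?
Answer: 762159117/14 ≈ 5.4440e+7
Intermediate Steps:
K(Q) = -145/Q (K(Q) = -290*1/(2*Q) = -145/Q)
g(j, f) = j³ (g(j, f) = j²*j = j³)
K(70) + g(379, 108) = -145/70 + 379³ = -145*1/70 + 54439939 = -29/14 + 54439939 = 762159117/14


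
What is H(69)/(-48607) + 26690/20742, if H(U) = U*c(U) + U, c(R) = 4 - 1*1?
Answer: 645798019/504103197 ≈ 1.2811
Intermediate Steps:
c(R) = 3 (c(R) = 4 - 1 = 3)
H(U) = 4*U (H(U) = U*3 + U = 3*U + U = 4*U)
H(69)/(-48607) + 26690/20742 = (4*69)/(-48607) + 26690/20742 = 276*(-1/48607) + 26690*(1/20742) = -276/48607 + 13345/10371 = 645798019/504103197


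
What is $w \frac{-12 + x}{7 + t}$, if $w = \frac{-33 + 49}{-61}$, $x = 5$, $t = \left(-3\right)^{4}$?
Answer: $\frac{14}{671} \approx 0.020864$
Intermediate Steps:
$t = 81$
$w = - \frac{16}{61}$ ($w = 16 \left(- \frac{1}{61}\right) = - \frac{16}{61} \approx -0.2623$)
$w \frac{-12 + x}{7 + t} = - \frac{16 \frac{-12 + 5}{7 + 81}}{61} = - \frac{16 \left(- \frac{7}{88}\right)}{61} = - \frac{16 \left(\left(-7\right) \frac{1}{88}\right)}{61} = \left(- \frac{16}{61}\right) \left(- \frac{7}{88}\right) = \frac{14}{671}$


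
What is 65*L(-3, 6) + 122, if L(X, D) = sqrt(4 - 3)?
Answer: 187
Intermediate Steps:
L(X, D) = 1 (L(X, D) = sqrt(1) = 1)
65*L(-3, 6) + 122 = 65*1 + 122 = 65 + 122 = 187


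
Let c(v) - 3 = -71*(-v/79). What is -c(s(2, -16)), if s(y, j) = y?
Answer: -379/79 ≈ -4.7975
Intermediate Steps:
c(v) = 3 + 71*v/79 (c(v) = 3 - 71*(-v/79) = 3 - (-71)*v/79 = 3 + 71*v/79)
-c(s(2, -16)) = -(3 + (71/79)*2) = -(3 + 142/79) = -1*379/79 = -379/79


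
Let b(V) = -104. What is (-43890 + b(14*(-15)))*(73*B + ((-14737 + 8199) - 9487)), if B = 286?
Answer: -213502882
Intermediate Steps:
(-43890 + b(14*(-15)))*(73*B + ((-14737 + 8199) - 9487)) = (-43890 - 104)*(73*286 + ((-14737 + 8199) - 9487)) = -43994*(20878 + (-6538 - 9487)) = -43994*(20878 - 16025) = -43994*4853 = -213502882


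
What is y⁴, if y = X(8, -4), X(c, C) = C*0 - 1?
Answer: 1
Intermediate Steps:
X(c, C) = -1 (X(c, C) = 0 - 1 = -1)
y = -1
y⁴ = (-1)⁴ = 1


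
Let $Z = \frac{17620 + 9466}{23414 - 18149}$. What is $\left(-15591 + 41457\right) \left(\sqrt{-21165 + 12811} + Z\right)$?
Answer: $\frac{25948388}{195} + 25866 i \sqrt{8354} \approx 1.3307 \cdot 10^{5} + 2.3642 \cdot 10^{6} i$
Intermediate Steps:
$Z = \frac{27086}{5265} \approx 5.1445$
$\left(-15591 + 41457\right) \left(\sqrt{-21165 + 12811} + Z\right) = \left(-15591 + 41457\right) \left(\sqrt{-21165 + 12811} + \frac{27086}{5265}\right) = 25866 \left(\sqrt{-8354} + \frac{27086}{5265}\right) = 25866 \left(i \sqrt{8354} + \frac{27086}{5265}\right) = 25866 \left(\frac{27086}{5265} + i \sqrt{8354}\right) = \frac{25948388}{195} + 25866 i \sqrt{8354}$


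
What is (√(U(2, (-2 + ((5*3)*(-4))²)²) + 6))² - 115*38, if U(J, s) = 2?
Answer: -4362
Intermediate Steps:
(√(U(2, (-2 + ((5*3)*(-4))²)²) + 6))² - 115*38 = (√(2 + 6))² - 115*38 = (√8)² - 4370 = (2*√2)² - 4370 = 8 - 4370 = -4362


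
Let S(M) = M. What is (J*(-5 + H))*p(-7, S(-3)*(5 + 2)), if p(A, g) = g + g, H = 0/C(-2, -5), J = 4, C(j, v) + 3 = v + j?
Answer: 840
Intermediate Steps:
C(j, v) = -3 + j + v (C(j, v) = -3 + (v + j) = -3 + (j + v) = -3 + j + v)
H = 0 (H = 0/(-3 - 2 - 5) = 0/(-10) = 0*(-1/10) = 0)
p(A, g) = 2*g
(J*(-5 + H))*p(-7, S(-3)*(5 + 2)) = (4*(-5 + 0))*(2*(-3*(5 + 2))) = (4*(-5))*(2*(-3*7)) = -40*(-21) = -20*(-42) = 840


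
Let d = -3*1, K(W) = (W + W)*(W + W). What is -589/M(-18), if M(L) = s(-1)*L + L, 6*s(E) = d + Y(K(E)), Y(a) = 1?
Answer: 589/12 ≈ 49.083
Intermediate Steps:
K(W) = 4*W² (K(W) = (2*W)*(2*W) = 4*W²)
d = -3
s(E) = -⅓ (s(E) = (-3 + 1)/6 = (⅙)*(-2) = -⅓)
M(L) = 2*L/3 (M(L) = -L/3 + L = 2*L/3)
-589/M(-18) = -589/((⅔)*(-18)) = -589/(-12) = -589*(-1/12) = 589/12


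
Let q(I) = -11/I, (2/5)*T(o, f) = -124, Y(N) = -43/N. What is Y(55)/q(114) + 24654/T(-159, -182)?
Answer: -267921/3751 ≈ -71.427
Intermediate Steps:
T(o, f) = -310 (T(o, f) = (5/2)*(-124) = -310)
Y(55)/q(114) + 24654/T(-159, -182) = (-43/55)/((-11/114)) + 24654/(-310) = (-43*1/55)/((-11*1/114)) + 24654*(-1/310) = -43/(55*(-11/114)) - 12327/155 = -43/55*(-114/11) - 12327/155 = 4902/605 - 12327/155 = -267921/3751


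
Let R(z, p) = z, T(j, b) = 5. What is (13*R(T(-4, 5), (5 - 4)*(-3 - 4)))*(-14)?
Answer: -910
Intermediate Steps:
(13*R(T(-4, 5), (5 - 4)*(-3 - 4)))*(-14) = (13*5)*(-14) = 65*(-14) = -910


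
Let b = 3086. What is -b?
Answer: -3086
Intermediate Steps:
-b = -1*3086 = -3086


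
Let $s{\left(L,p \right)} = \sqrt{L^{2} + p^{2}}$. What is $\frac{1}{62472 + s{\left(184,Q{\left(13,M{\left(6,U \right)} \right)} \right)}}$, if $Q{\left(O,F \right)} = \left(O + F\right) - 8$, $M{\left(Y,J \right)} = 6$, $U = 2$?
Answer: $\frac{62472}{3902716807} - \frac{\sqrt{33977}}{3902716807} \approx 1.596 \cdot 10^{-5}$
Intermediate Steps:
$Q{\left(O,F \right)} = -8 + F + O$ ($Q{\left(O,F \right)} = \left(F + O\right) - 8 = -8 + F + O$)
$\frac{1}{62472 + s{\left(184,Q{\left(13,M{\left(6,U \right)} \right)} \right)}} = \frac{1}{62472 + \sqrt{184^{2} + \left(-8 + 6 + 13\right)^{2}}} = \frac{1}{62472 + \sqrt{33856 + 11^{2}}} = \frac{1}{62472 + \sqrt{33856 + 121}} = \frac{1}{62472 + \sqrt{33977}}$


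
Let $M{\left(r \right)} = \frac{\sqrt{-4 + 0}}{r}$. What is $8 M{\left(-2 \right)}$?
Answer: $- 8 i \approx - 8.0 i$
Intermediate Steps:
$M{\left(r \right)} = \frac{2 i}{r}$ ($M{\left(r \right)} = \frac{\sqrt{-4}}{r} = \frac{2 i}{r}$)
$8 M{\left(-2 \right)} = 8 \frac{2 i}{-2} = 8 \cdot 2 i \left(- \frac{1}{2}\right) = 8 \left(- i\right) = - 8 i$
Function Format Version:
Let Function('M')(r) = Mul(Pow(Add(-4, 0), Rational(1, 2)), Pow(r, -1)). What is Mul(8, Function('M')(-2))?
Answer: Mul(-8, I) ≈ Mul(-8.0000, I)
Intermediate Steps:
Function('M')(r) = Mul(2, I, Pow(r, -1)) (Function('M')(r) = Mul(Pow(-4, Rational(1, 2)), Pow(r, -1)) = Mul(Mul(2, I), Pow(r, -1)) = Mul(2, I, Pow(r, -1)))
Mul(8, Function('M')(-2)) = Mul(8, Mul(2, I, Pow(-2, -1))) = Mul(8, Mul(2, I, Rational(-1, 2))) = Mul(8, Mul(-1, I)) = Mul(-8, I)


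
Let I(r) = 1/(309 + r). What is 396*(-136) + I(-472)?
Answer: -8778529/163 ≈ -53856.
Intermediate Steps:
396*(-136) + I(-472) = 396*(-136) + 1/(309 - 472) = -53856 + 1/(-163) = -53856 - 1/163 = -8778529/163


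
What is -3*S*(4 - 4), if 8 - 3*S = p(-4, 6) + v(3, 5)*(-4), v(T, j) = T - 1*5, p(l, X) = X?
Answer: 0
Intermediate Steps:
v(T, j) = -5 + T (v(T, j) = T - 5 = -5 + T)
S = -2 (S = 8/3 - (6 + (-5 + 3)*(-4))/3 = 8/3 - (6 - 2*(-4))/3 = 8/3 - (6 + 8)/3 = 8/3 - ⅓*14 = 8/3 - 14/3 = -2)
-3*S*(4 - 4) = -(-6)*(4 - 4) = -(-6)*0 = -3*0 = 0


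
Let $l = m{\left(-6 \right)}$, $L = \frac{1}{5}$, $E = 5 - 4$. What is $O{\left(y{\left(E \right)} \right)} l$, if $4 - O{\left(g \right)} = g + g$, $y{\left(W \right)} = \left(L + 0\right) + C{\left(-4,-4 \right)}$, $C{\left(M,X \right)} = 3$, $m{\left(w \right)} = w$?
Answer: $\frac{72}{5} \approx 14.4$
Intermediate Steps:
$E = 1$
$L = \frac{1}{5} \approx 0.2$
$l = -6$
$y{\left(W \right)} = \frac{16}{5}$ ($y{\left(W \right)} = \left(\frac{1}{5} + 0\right) + 3 = \frac{1}{5} + 3 = \frac{16}{5}$)
$O{\left(g \right)} = 4 - 2 g$ ($O{\left(g \right)} = 4 - \left(g + g\right) = 4 - 2 g$)
$O{\left(y{\left(E \right)} \right)} l = \left(4 - \frac{32}{5}\right) \left(-6\right) = \left(- \frac{12}{5}\right) \left(-6\right) = \frac{72}{5}$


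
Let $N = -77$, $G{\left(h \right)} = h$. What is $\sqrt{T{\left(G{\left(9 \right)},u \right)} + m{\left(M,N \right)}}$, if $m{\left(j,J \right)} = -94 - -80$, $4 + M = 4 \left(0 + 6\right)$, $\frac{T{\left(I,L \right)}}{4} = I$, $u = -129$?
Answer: $\sqrt{22} \approx 4.6904$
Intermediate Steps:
$T{\left(I,L \right)} = 4 I$
$M = 20$ ($M = -4 + 4 \left(0 + 6\right) = -4 + 4 \cdot 6 = -4 + 24 = 20$)
$m{\left(j,J \right)} = -14$ ($m{\left(j,J \right)} = -94 + 80 = -14$)
$\sqrt{T{\left(G{\left(9 \right)},u \right)} + m{\left(M,N \right)}} = \sqrt{4 \cdot 9 - 14} = \sqrt{36 - 14} = \sqrt{22}$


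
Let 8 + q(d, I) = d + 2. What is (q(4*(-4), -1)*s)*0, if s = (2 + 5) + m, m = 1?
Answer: 0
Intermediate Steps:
q(d, I) = -6 + d (q(d, I) = -8 + (d + 2) = -8 + (2 + d) = -6 + d)
s = 8 (s = (2 + 5) + 1 = 7 + 1 = 8)
(q(4*(-4), -1)*s)*0 = ((-6 + 4*(-4))*8)*0 = ((-6 - 16)*8)*0 = -22*8*0 = -176*0 = 0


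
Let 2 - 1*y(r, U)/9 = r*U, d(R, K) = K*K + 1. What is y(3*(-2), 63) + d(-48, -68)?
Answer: 8045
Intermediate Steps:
d(R, K) = 1 + K**2 (d(R, K) = K**2 + 1 = 1 + K**2)
y(r, U) = 18 - 9*U*r (y(r, U) = 18 - 9*r*U = 18 - 9*U*r)
y(3*(-2), 63) + d(-48, -68) = (18 - 9*63*3*(-2)) + (1 + (-68)**2) = (18 - 9*63*(-6)) + (1 + 4624) = (18 + 3402) + 4625 = 3420 + 4625 = 8045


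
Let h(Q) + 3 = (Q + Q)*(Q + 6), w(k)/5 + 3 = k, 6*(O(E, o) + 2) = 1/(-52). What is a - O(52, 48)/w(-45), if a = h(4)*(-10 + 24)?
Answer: 16144003/14976 ≈ 1078.0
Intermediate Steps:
O(E, o) = -625/312 (O(E, o) = -2 + (⅙)/(-52) = -2 + (⅙)*(-1/52) = -2 - 1/312 = -625/312)
w(k) = -15 + 5*k
h(Q) = -3 + 2*Q*(6 + Q) (h(Q) = -3 + (Q + Q)*(Q + 6) = -3 + (2*Q)*(6 + Q) = -3 + 2*Q*(6 + Q))
a = 1078 (a = (-3 + 2*4² + 12*4)*(-10 + 24) = (-3 + 2*16 + 48)*14 = (-3 + 32 + 48)*14 = 77*14 = 1078)
a - O(52, 48)/w(-45) = 1078 - (-625)/(312*(-15 + 5*(-45))) = 1078 - (-625)/(312*(-15 - 225)) = 1078 - (-625)/(312*(-240)) = 1078 - (-625)*(-1)/(312*240) = 1078 - 1*125/14976 = 1078 - 125/14976 = 16144003/14976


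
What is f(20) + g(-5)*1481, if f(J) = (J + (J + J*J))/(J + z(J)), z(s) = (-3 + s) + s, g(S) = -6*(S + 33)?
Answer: -14181616/57 ≈ -2.4880e+5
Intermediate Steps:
g(S) = -198 - 6*S (g(S) = -6*(33 + S) = -198 - 6*S)
z(s) = -3 + 2*s
f(J) = (J² + 2*J)/(-3 + 3*J) (f(J) = (J + (J + J*J))/(J + (-3 + 2*J)) = (J + (J + J²))/(-3 + 3*J) = (J² + 2*J)/(-3 + 3*J))
f(20) + g(-5)*1481 = (⅓)*20*(2 + 20)/(-1 + 20) + (-198 - 6*(-5))*1481 = (⅓)*20*22/19 + (-198 + 30)*1481 = (⅓)*20*(1/19)*22 - 168*1481 = 440/57 - 248808 = -14181616/57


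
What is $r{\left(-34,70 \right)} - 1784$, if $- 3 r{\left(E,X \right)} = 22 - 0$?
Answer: $- \frac{5374}{3} \approx -1791.3$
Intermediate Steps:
$r{\left(E,X \right)} = - \frac{22}{3}$ ($r{\left(E,X \right)} = - \frac{22 - 0}{3} = - \frac{22 + 0}{3} = \left(- \frac{1}{3}\right) 22 = - \frac{22}{3}$)
$r{\left(-34,70 \right)} - 1784 = - \frac{22}{3} - 1784 = - \frac{5374}{3}$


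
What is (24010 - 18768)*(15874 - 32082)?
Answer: -84962336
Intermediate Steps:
(24010 - 18768)*(15874 - 32082) = 5242*(-16208) = -84962336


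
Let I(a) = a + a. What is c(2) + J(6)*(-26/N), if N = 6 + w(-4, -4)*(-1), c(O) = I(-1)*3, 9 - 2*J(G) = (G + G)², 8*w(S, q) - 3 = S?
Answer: 13746/49 ≈ 280.53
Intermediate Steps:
I(a) = 2*a
w(S, q) = 3/8 + S/8
J(G) = 9/2 - 2*G² (J(G) = 9/2 - (G + G)²/2 = 9/2 - 4*G²/2 = 9/2 - 2*G²)
c(O) = -6 (c(O) = (2*(-1))*3 = -2*3 = -6)
N = 49/8 (N = 6 + (3/8 + (⅛)*(-4))*(-1) = 6 + (3/8 - ½)*(-1) = 6 - ⅛*(-1) = 6 + ⅛ = 49/8 ≈ 6.1250)
c(2) + J(6)*(-26/N) = -6 + (9/2 - 2*6²)*(-26/49/8) = -6 + (9/2 - 2*36)*(-26*8/49) = -6 + (9/2 - 72)*(-208/49) = -6 - 135/2*(-208/49) = -6 + 14040/49 = 13746/49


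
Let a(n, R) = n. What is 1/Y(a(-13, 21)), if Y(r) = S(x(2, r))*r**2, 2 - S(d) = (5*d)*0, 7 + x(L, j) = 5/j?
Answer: 1/338 ≈ 0.0029586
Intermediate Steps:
x(L, j) = -7 + 5/j
S(d) = 2 (S(d) = 2 - 5*d*0 = 2 - 1*0 = 2 + 0 = 2)
Y(r) = 2*r**2
1/Y(a(-13, 21)) = 1/(2*(-13)**2) = 1/(2*169) = 1/338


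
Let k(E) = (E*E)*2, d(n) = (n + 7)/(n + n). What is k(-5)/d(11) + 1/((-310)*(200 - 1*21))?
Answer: 30519491/499410 ≈ 61.111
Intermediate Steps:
d(n) = (7 + n)/(2*n) (d(n) = (7 + n)/((2*n)) = (7 + n)*(1/(2*n)) = (7 + n)/(2*n))
k(E) = 2*E² (k(E) = E²*2 = 2*E²)
k(-5)/d(11) + 1/((-310)*(200 - 1*21)) = (2*(-5)²)/(((½)*(7 + 11)/11)) + 1/((-310)*(200 - 1*21)) = (2*25)/(((½)*(1/11)*18)) - 1/(310*(200 - 21)) = 50/(9/11) - 1/310/179 = 50*(11/9) - 1/310*1/179 = 550/9 - 1/55490 = 30519491/499410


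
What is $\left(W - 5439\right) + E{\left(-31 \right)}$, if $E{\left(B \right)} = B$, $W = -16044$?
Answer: $-21514$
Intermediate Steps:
$\left(W - 5439\right) + E{\left(-31 \right)} = \left(-16044 - 5439\right) - 31 = -21483 - 31 = -21514$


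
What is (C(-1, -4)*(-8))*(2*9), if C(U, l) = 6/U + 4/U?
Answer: 1440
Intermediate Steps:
C(U, l) = 10/U
(C(-1, -4)*(-8))*(2*9) = ((10/(-1))*(-8))*(2*9) = ((10*(-1))*(-8))*18 = -10*(-8)*18 = 80*18 = 1440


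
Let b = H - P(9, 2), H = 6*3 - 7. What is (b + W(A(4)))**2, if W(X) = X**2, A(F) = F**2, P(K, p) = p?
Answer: 70225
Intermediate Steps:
H = 11 (H = 18 - 7 = 11)
b = 9 (b = 11 - 1*2 = 11 - 2 = 9)
(b + W(A(4)))**2 = (9 + (4**2)**2)**2 = (9 + 16**2)**2 = (9 + 256)**2 = 265**2 = 70225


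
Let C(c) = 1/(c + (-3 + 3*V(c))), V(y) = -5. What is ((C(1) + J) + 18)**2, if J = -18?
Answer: 1/289 ≈ 0.0034602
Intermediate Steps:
C(c) = 1/(-18 + c) (C(c) = 1/(c + (-3 + 3*(-5))) = 1/(c + (-3 - 15)) = 1/(c - 18) = 1/(-18 + c))
((C(1) + J) + 18)**2 = ((1/(-18 + 1) - 18) + 18)**2 = ((1/(-17) - 18) + 18)**2 = ((-1/17 - 18) + 18)**2 = (-307/17 + 18)**2 = (-1/17)**2 = 1/289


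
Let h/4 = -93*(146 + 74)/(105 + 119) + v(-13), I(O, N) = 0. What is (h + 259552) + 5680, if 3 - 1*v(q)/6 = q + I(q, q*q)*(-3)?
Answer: 3713509/14 ≈ 2.6525e+5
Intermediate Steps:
v(q) = 18 - 6*q (v(q) = 18 - 6*(q + 0*(-3)) = 18 - 6*(q + 0) = 18 - 6*q)
h = 261/14 (h = 4*(-93*(146 + 74)/(105 + 119) + (18 - 6*(-13))) = 4*(-20460/224 + (18 + 78)) = 4*(-20460/224 + 96) = 4*(-93*55/56 + 96) = 4*(-5115/56 + 96) = 4*(261/56) = 261/14 ≈ 18.643)
(h + 259552) + 5680 = (261/14 + 259552) + 5680 = 3633989/14 + 5680 = 3713509/14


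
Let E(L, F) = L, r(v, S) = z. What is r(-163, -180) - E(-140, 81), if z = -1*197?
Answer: -57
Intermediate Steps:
z = -197
r(v, S) = -197
r(-163, -180) - E(-140, 81) = -197 - 1*(-140) = -197 + 140 = -57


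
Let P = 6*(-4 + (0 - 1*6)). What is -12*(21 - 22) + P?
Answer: -48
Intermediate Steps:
P = -60 (P = 6*(-4 + (0 - 6)) = 6*(-4 - 6) = 6*(-10) = -60)
-12*(21 - 22) + P = -12*(21 - 22) - 60 = -12*(-1) - 60 = 12 - 60 = -48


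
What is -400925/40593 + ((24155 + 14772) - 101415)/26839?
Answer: -1899571637/155639361 ≈ -12.205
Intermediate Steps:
-400925/40593 + ((24155 + 14772) - 101415)/26839 = -400925*1/40593 + (38927 - 101415)*(1/26839) = -57275/5799 - 62488*1/26839 = -57275/5799 - 62488/26839 = -1899571637/155639361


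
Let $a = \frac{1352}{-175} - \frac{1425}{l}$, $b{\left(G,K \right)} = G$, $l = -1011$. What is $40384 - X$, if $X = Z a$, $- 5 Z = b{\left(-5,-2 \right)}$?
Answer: $\frac{2382018899}{58975} \approx 40390.0$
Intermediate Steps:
$a = - \frac{372499}{58975}$ ($a = \frac{1352}{-175} - \frac{1425}{-1011} = 1352 \left(- \frac{1}{175}\right) - - \frac{475}{337} = - \frac{1352}{175} + \frac{475}{337} = - \frac{372499}{58975} \approx -6.3162$)
$Z = 1$ ($Z = \left(- \frac{1}{5}\right) \left(-5\right) = 1$)
$X = - \frac{372499}{58975}$ ($X = 1 \left(- \frac{372499}{58975}\right) = - \frac{372499}{58975} \approx -6.3162$)
$40384 - X = 40384 - - \frac{372499}{58975} = 40384 + \frac{372499}{58975} = \frac{2382018899}{58975}$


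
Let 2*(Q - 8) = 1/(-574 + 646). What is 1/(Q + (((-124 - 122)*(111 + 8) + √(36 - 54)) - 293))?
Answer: -612935280/18117750058273 - 62208*I*√2/18117750058273 ≈ -3.3831e-5 - 4.8558e-9*I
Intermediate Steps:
Q = 1153/144 (Q = 8 + 1/(2*(-574 + 646)) = 8 + (½)/72 = 8 + (½)*(1/72) = 8 + 1/144 = 1153/144 ≈ 8.0069)
1/(Q + (((-124 - 122)*(111 + 8) + √(36 - 54)) - 293)) = 1/(1153/144 + (((-124 - 122)*(111 + 8) + √(36 - 54)) - 293)) = 1/(1153/144 + ((-246*119 + √(-18)) - 293)) = 1/(1153/144 + ((-29274 + 3*I*√2) - 293)) = 1/(1153/144 + (-29567 + 3*I*√2)) = 1/(-4256495/144 + 3*I*√2)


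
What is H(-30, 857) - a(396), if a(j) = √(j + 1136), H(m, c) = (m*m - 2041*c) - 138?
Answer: -1748375 - 2*√383 ≈ -1.7484e+6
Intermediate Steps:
H(m, c) = -138 + m² - 2041*c (H(m, c) = (m² - 2041*c) - 138 = -138 + m² - 2041*c)
a(j) = √(1136 + j)
H(-30, 857) - a(396) = (-138 + (-30)² - 2041*857) - √(1136 + 396) = (-138 + 900 - 1749137) - √1532 = -1748375 - 2*√383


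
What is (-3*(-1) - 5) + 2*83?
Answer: 164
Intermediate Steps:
(-3*(-1) - 5) + 2*83 = (3 - 5) + 166 = -2 + 166 = 164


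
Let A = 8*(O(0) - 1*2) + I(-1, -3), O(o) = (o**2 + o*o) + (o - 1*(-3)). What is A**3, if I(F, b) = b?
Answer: 125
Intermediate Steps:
O(o) = 3 + o + 2*o**2 (O(o) = (o**2 + o**2) + (o + 3) = 2*o**2 + (3 + o) = 3 + o + 2*o**2)
A = 5 (A = 8*((3 + 0 + 2*0**2) - 1*2) - 3 = 8*((3 + 0 + 2*0) - 2) - 3 = 8*((3 + 0 + 0) - 2) - 3 = 8*(3 - 2) - 3 = 8*1 - 3 = 8 - 3 = 5)
A**3 = 5**3 = 125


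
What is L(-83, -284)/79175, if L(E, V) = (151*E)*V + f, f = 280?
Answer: 3559652/79175 ≈ 44.959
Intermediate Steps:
L(E, V) = 280 + 151*E*V (L(E, V) = (151*E)*V + 280 = 151*E*V + 280 = 280 + 151*E*V)
L(-83, -284)/79175 = (280 + 151*(-83)*(-284))/79175 = (280 + 3559372)*(1/79175) = 3559652*(1/79175) = 3559652/79175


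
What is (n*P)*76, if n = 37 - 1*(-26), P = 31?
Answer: 148428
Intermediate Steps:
n = 63 (n = 37 + 26 = 63)
(n*P)*76 = (63*31)*76 = 1953*76 = 148428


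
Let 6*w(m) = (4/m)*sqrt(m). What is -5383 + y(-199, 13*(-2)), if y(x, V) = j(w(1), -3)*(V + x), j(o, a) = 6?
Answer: -6733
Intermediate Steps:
w(m) = 2/(3*sqrt(m)) (w(m) = ((4/m)*sqrt(m))/6 = (4/sqrt(m))/6 = 2/(3*sqrt(m)))
y(x, V) = 6*V + 6*x (y(x, V) = 6*(V + x) = 6*V + 6*x)
-5383 + y(-199, 13*(-2)) = -5383 + (6*(13*(-2)) + 6*(-199)) = -5383 + (6*(-26) - 1194) = -5383 + (-156 - 1194) = -5383 - 1350 = -6733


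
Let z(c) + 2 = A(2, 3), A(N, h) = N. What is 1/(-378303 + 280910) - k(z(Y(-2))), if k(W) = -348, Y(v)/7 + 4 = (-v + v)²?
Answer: 33892763/97393 ≈ 348.00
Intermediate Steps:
Y(v) = -28 (Y(v) = -28 + 7*(-v + v)² = -28 + 7*0² = -28 + 7*0 = -28 + 0 = -28)
z(c) = 0 (z(c) = -2 + 2 = 0)
1/(-378303 + 280910) - k(z(Y(-2))) = 1/(-378303 + 280910) - 1*(-348) = 1/(-97393) + 348 = -1/97393 + 348 = 33892763/97393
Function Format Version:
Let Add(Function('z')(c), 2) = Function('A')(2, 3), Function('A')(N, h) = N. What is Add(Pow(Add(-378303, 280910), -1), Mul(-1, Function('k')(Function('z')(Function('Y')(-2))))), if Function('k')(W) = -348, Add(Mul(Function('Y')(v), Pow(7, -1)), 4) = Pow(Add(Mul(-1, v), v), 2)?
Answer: Rational(33892763, 97393) ≈ 348.00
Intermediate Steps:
Function('Y')(v) = -28 (Function('Y')(v) = Add(-28, Mul(7, Pow(Add(Mul(-1, v), v), 2))) = Add(-28, Mul(7, Pow(0, 2))) = Add(-28, Mul(7, 0)) = Add(-28, 0) = -28)
Function('z')(c) = 0 (Function('z')(c) = Add(-2, 2) = 0)
Add(Pow(Add(-378303, 280910), -1), Mul(-1, Function('k')(Function('z')(Function('Y')(-2))))) = Add(Pow(Add(-378303, 280910), -1), Mul(-1, -348)) = Add(Pow(-97393, -1), 348) = Add(Rational(-1, 97393), 348) = Rational(33892763, 97393)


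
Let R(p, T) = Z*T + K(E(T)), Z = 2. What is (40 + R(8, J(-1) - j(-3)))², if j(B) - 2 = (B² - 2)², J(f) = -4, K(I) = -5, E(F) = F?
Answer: 5625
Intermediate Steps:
j(B) = 2 + (-2 + B²)² (j(B) = 2 + (B² - 2)² = 2 + (-2 + B²)²)
R(p, T) = -5 + 2*T (R(p, T) = 2*T - 5 = -5 + 2*T)
(40 + R(8, J(-1) - j(-3)))² = (40 + (-5 + 2*(-4 - (2 + (-2 + (-3)²)²))))² = (40 + (-5 + 2*(-4 - (2 + (-2 + 9)²))))² = (40 + (-5 + 2*(-4 - (2 + 7²))))² = (40 + (-5 + 2*(-4 - (2 + 49))))² = (40 + (-5 + 2*(-4 - 1*51)))² = (40 + (-5 + 2*(-4 - 51)))² = (40 + (-5 + 2*(-55)))² = (40 + (-5 - 110))² = (40 - 115)² = (-75)² = 5625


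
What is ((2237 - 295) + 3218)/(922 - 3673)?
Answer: -1720/917 ≈ -1.8757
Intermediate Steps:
((2237 - 295) + 3218)/(922 - 3673) = (1942 + 3218)/(-2751) = 5160*(-1/2751) = -1720/917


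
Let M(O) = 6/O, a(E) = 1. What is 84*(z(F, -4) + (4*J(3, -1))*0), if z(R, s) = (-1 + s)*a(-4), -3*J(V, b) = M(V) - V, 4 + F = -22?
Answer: -420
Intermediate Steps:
F = -26 (F = -4 - 22 = -26)
J(V, b) = -2/V + V/3 (J(V, b) = -(6/V - V)/3 = -(-V + 6/V)/3 = -2/V + V/3)
z(R, s) = -1 + s (z(R, s) = (-1 + s)*1 = -1 + s)
84*(z(F, -4) + (4*J(3, -1))*0) = 84*((-1 - 4) + (4*(-2/3 + (1/3)*3))*0) = 84*(-5 + (4*(-2*1/3 + 1))*0) = 84*(-5 + (4*(-2/3 + 1))*0) = 84*(-5 + (4*(1/3))*0) = 84*(-5 + (4/3)*0) = 84*(-5 + 0) = 84*(-5) = -420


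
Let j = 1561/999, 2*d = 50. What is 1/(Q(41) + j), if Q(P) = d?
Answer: 999/26536 ≈ 0.037647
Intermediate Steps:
d = 25 (d = (½)*50 = 25)
Q(P) = 25
j = 1561/999 (j = 1561*(1/999) = 1561/999 ≈ 1.5626)
1/(Q(41) + j) = 1/(25 + 1561/999) = 1/(26536/999) = 999/26536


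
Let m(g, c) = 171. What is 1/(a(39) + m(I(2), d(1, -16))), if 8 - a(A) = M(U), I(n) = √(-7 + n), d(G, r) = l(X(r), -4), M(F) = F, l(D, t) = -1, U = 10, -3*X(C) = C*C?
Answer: 1/169 ≈ 0.0059172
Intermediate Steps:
X(C) = -C²/3 (X(C) = -C*C/3 = -C²/3)
d(G, r) = -1
a(A) = -2 (a(A) = 8 - 1*10 = 8 - 10 = -2)
1/(a(39) + m(I(2), d(1, -16))) = 1/(-2 + 171) = 1/169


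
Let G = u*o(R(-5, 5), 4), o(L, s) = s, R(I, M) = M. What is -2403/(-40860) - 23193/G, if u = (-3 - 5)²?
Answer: -26306967/290560 ≈ -90.539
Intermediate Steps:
u = 64 (u = (-8)² = 64)
G = 256 (G = 64*4 = 256)
-2403/(-40860) - 23193/G = -2403/(-40860) - 23193/256 = -2403*(-1/40860) - 23193*1/256 = 267/4540 - 23193/256 = -26306967/290560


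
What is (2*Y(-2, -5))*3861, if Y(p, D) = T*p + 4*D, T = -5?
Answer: -77220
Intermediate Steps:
Y(p, D) = -5*p + 4*D
(2*Y(-2, -5))*3861 = (2*(-5*(-2) + 4*(-5)))*3861 = (2*(10 - 20))*3861 = (2*(-10))*3861 = -20*3861 = -77220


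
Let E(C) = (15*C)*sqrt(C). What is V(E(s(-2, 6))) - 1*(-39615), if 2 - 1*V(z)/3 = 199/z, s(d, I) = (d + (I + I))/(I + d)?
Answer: 39621 - 398*sqrt(10)/125 ≈ 39611.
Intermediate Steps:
s(d, I) = (d + 2*I)/(I + d)
E(C) = 15*C**(3/2)
V(z) = 6 - 597/z
V(E(s(-2, 6))) - 1*(-39615) = (6 - 597*(6 - 2)**(3/2)/(15*(-2 + 2*6)**(3/2))) - 1*(-39615) = (6 - 597*8/(15*(-2 + 12)**(3/2))) + 39615 = (6 - 597*2*sqrt(10)/375) + 39615 = (6 - 398*sqrt(10)/125) + 39615 = 39621 - 398*sqrt(10)/125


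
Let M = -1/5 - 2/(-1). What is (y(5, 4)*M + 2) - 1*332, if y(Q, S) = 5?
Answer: -321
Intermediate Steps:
M = 9/5 (M = -1*⅕ - 2*(-1) = -⅕ + 2 = 9/5 ≈ 1.8000)
(y(5, 4)*M + 2) - 1*332 = (5*(9/5) + 2) - 1*332 = (9 + 2) - 332 = 11 - 332 = -321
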